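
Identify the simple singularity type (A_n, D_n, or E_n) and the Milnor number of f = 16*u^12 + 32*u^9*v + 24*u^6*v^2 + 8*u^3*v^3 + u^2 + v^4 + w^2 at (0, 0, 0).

Type A3, Milnor number mu = 3.

The Hessian of f at 0 is [[2, 0, 0], [0, 0, 0], [0, 0, 2]] with rank 2, so corank 1. A Groebner basis of the Jacobian ideal J(f) in C{u,v,w} is {v^3, u, w}; counting standard monomials gives mu = 3. Corank 1: A-series; mu = 3 gives A_3.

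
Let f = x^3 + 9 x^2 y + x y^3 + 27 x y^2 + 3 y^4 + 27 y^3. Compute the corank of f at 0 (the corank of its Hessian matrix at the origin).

The Hessian at 0 is [[0, 0], [0, 0]] of rank 0; hence corank 2.

2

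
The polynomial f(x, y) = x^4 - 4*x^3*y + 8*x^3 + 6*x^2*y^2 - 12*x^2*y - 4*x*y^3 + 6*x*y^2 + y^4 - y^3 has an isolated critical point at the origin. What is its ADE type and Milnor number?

Type E6, Milnor number mu = 6.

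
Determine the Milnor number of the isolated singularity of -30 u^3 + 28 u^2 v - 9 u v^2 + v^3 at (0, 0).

4

The Hessian of f at 0 has rank 0. Corank 2; j^3 = -(3*u - v)*(10*u^2 - 6*u*v + v^2) splits into three distinct lines over C (the quadratic factor has nonzero discriminant), so D_4.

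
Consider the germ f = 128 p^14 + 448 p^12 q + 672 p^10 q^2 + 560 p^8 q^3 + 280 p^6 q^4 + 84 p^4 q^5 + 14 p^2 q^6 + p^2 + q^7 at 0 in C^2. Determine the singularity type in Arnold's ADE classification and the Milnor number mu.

Type A_{6}, Milnor number mu = 6.

The Hessian of f at 0 is [[2, 0], [0, 0]] with rank 1, so corank 1. A Groebner basis of the Jacobian ideal J(f) in C{p,q} is {q^6, p}; counting standard monomials gives mu = 6. Corank 1: A-series; mu = 6 gives A_6.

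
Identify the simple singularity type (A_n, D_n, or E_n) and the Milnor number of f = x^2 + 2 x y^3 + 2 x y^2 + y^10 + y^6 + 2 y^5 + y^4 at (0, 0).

Type A9, Milnor number mu = 9.

The Hessian of f at 0 has rank 1. Corank 1: A-series; mu = 9 gives A_9.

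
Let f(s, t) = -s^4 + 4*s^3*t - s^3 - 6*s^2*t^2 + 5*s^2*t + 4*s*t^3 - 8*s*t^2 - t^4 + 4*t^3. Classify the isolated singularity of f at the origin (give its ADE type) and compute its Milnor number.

The Hessian of f at 0 has rank 0. Corank 2; j^3 = -(s - 2*t)^2*(s - t) has shape L^2 M (L != M), so D-series; mu = 5 gives D_5.

Type D_{5}, Milnor number mu = 5.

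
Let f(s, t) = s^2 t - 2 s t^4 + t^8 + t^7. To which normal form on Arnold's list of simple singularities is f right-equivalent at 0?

D9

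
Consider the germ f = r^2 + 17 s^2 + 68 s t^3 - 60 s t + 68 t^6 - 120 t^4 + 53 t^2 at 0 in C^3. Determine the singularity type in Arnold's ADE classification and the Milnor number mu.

Type A_{1}, Milnor number mu = 1.

The Hessian of f at 0 has rank 3. Corank 0: nondegenerate Morse point, so A_1.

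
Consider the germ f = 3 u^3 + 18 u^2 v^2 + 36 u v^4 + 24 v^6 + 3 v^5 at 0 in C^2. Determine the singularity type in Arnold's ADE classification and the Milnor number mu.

Type E_{8}, Milnor number mu = 8.

The Hessian of f at 0 is [[0, 0], [0, 0]] with rank 0, so corank 2. A Groebner basis of the Jacobian ideal J(f) in C{u,v} is {v^4, u^3, u^2/4 + u*v^2}; counting standard monomials gives mu = 8. Corank 2; j^3 = 3*u^3 is a perfect cube, so E-series; the 5-jet and mu = 8 give E_8.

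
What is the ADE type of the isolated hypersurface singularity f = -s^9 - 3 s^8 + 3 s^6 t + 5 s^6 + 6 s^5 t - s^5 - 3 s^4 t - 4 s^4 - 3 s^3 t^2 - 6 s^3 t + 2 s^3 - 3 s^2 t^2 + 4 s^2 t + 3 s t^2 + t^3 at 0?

D_{4}

The Hessian of f at 0 has rank 0. Corank 2; j^3 = (s + t)*(2*s^2 + 2*s*t + t^2) splits into three distinct lines over C (the quadratic factor has nonzero discriminant), so D_4.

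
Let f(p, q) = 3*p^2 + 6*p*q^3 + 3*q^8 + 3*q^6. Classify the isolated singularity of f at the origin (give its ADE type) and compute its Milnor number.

Type A7, Milnor number mu = 7.

The Hessian of f at 0 has rank 1. Corank 1: A-series; mu = 7 gives A_7.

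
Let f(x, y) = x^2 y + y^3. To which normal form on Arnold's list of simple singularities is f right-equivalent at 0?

D4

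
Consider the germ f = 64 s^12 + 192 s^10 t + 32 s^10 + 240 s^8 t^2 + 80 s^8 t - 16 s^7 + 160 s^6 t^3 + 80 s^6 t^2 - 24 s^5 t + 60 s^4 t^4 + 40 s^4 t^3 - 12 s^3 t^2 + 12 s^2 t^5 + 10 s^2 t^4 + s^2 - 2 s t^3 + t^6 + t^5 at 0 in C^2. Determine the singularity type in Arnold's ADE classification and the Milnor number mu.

The Hessian of f at 0 is [[2, 0], [0, 0]] with rank 1, so corank 1. A Groebner basis of the Jacobian ideal J(f) in C{s,t} is {-s + t^3, s^2, s*t}; counting standard monomials gives mu = 4. Corank 1: A-series; mu = 4 gives A_4.

Type A_{4}, Milnor number mu = 4.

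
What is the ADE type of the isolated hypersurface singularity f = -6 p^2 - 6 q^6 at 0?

The Hessian of f at 0 has rank 1. Corank 1: A-series; mu = 5 gives A_5.

A5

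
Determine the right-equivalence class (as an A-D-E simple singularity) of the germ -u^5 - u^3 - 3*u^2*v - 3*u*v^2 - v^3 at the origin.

E8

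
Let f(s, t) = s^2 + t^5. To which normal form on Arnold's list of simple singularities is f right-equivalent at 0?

The Hessian of f at 0 is [[2, 0], [0, 0]] with rank 1, so corank 1. A Groebner basis of the Jacobian ideal J(f) in C{s,t} is {t^4, s}; counting standard monomials gives mu = 4. Corank 1: A-series; mu = 4 gives A_4.

A_{4}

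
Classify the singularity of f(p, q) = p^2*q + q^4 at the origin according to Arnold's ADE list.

D_5

The Hessian of f at 0 is [[0, 0], [0, 0]] with rank 0, so corank 2. A Groebner basis of the Jacobian ideal J(f) in C{p,q} is {p^3, p^2/4 + q^3, p*q}; counting standard monomials gives mu = 5. Corank 2; j^3 = p^2*q has shape L^2 M (L != M), so D-series; mu = 5 gives D_5.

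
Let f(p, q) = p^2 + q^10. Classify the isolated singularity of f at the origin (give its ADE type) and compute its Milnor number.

Type A9, Milnor number mu = 9.

The Hessian of f at 0 is [[2, 0], [0, 0]] with rank 1, so corank 1. A Groebner basis of the Jacobian ideal J(f) in C{p,q} is {q^9, p}; counting standard monomials gives mu = 9. Corank 1: A-series; mu = 9 gives A_9.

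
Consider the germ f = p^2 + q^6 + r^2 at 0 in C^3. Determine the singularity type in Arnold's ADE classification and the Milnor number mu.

The Hessian of f at 0 is [[2, 0, 0], [0, 0, 0], [0, 0, 2]] with rank 2, so corank 1. A Groebner basis of the Jacobian ideal J(f) in C{p,q,r} is {q^5, p, r}; counting standard monomials gives mu = 5. Corank 1: A-series; mu = 5 gives A_5.

Type A5, Milnor number mu = 5.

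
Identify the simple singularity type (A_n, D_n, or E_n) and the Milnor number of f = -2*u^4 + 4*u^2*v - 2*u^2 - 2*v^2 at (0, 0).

The Hessian of f at 0 is [[-4, 0], [0, -4]] with rank 2, so corank 0. A Groebner basis of the Jacobian ideal J(f) in C{u,v} is {u, v}; counting standard monomials gives mu = 1. Corank 0: nondegenerate Morse point, so A_1.

Type A_{1}, Milnor number mu = 1.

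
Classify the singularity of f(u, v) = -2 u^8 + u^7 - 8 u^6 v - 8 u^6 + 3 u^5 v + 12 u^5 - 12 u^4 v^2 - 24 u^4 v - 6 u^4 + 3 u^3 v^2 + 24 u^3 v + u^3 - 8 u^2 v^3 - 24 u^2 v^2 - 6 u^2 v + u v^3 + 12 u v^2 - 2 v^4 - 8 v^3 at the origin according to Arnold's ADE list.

E_{7}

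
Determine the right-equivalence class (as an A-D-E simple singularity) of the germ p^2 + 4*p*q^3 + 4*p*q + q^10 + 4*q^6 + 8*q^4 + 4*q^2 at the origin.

The Hessian of f at 0 has rank 1. Corank 1: A-series; mu = 9 gives A_9.

A9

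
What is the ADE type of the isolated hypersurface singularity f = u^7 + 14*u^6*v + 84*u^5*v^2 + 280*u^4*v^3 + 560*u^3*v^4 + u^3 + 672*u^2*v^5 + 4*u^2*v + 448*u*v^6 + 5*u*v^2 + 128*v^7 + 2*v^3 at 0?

The Hessian of f at 0 has rank 0. Corank 2; j^3 = (u + v)^2*(u + 2*v) has shape L^2 M (L != M), so D-series; mu = 8 gives D_8.

D8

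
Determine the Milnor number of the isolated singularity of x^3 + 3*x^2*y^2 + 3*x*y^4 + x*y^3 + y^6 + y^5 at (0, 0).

7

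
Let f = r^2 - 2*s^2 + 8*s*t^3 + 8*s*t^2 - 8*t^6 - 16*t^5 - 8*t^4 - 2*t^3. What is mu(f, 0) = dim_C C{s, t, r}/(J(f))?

The Hessian of f at 0 has rank 2. Corank 1: A-series; mu = 2 gives A_2.

2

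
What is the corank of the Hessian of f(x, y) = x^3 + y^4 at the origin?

2

Hessian at 0 has rank 0.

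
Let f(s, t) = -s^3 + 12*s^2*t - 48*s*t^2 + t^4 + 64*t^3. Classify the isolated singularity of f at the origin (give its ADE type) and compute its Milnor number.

The Hessian of f at 0 has rank 0. Corank 2; j^3 = -(s - 4*t)^3 is a perfect cube, so E-series; the 4-jet and mu = 6 give E_6.

Type E6, Milnor number mu = 6.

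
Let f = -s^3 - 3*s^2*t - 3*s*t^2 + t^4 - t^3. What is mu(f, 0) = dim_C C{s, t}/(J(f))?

6

The Hessian of f at 0 has rank 0. Corank 2; j^3 = -(s + t)^3 is a perfect cube, so E-series; the 4-jet and mu = 6 give E_6.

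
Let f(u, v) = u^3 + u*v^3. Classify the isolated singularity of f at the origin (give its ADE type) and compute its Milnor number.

Type E_7, Milnor number mu = 7.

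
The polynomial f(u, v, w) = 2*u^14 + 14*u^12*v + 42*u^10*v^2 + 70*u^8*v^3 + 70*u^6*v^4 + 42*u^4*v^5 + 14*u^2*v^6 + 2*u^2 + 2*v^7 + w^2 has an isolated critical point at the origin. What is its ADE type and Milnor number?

Type A_6, Milnor number mu = 6.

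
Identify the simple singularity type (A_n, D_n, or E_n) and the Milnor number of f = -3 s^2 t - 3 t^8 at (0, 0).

The Hessian of f at 0 is [[0, 0], [0, 0]] with rank 0, so corank 2. A Groebner basis of the Jacobian ideal J(f) in C{s,t} is {s^2/8 + t^7, s^3, s*t}; counting standard monomials gives mu = 9. Corank 2; j^3 = -3*s^2*t has shape L^2 M (L != M), so D-series; mu = 9 gives D_9.

Type D9, Milnor number mu = 9.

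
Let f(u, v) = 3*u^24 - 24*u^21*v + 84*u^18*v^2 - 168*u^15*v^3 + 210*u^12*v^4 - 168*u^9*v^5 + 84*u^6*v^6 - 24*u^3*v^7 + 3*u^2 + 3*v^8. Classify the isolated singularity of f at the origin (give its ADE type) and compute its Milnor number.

Type A_{7}, Milnor number mu = 7.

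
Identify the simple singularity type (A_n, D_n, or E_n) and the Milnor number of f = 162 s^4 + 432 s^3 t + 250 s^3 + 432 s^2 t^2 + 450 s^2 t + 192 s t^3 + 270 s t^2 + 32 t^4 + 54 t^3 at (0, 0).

The Hessian of f at 0 is [[0, 0], [0, 0]] with rank 0, so corank 2. A Groebner basis of the Jacobian ideal J(f) in C{s,t} is {t^4, s*t^2 + 28*t^3/45, s^2 + 6*s*t/5 + 9*t^2/25}; counting standard monomials gives mu = 6. Corank 2; j^3 = 2*(5*s + 3*t)^3 is a perfect cube, so E-series; the 4-jet and mu = 6 give E_6.

Type E_{6}, Milnor number mu = 6.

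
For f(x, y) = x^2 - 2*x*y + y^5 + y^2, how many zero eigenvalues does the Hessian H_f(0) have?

1

Hessian at 0 has rank 1.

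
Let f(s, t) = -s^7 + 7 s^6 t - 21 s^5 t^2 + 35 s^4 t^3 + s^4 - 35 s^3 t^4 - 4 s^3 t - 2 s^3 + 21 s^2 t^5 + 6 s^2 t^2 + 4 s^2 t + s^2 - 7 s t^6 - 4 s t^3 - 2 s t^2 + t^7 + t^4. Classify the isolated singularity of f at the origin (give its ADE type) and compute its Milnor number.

Type A_{6}, Milnor number mu = 6.

The Hessian of f at 0 has rank 1. Corank 1: A-series; mu = 6 gives A_6.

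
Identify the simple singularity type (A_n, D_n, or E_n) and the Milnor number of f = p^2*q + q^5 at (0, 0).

Type D_6, Milnor number mu = 6.

The Hessian of f at 0 has rank 0. Corank 2; j^3 = p^2*q has shape L^2 M (L != M), so D-series; mu = 6 gives D_6.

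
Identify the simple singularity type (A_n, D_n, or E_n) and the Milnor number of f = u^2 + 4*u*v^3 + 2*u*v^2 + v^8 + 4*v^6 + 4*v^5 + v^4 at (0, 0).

The Hessian of f at 0 has rank 1. Corank 1: A-series; mu = 7 gives A_7.

Type A7, Milnor number mu = 7.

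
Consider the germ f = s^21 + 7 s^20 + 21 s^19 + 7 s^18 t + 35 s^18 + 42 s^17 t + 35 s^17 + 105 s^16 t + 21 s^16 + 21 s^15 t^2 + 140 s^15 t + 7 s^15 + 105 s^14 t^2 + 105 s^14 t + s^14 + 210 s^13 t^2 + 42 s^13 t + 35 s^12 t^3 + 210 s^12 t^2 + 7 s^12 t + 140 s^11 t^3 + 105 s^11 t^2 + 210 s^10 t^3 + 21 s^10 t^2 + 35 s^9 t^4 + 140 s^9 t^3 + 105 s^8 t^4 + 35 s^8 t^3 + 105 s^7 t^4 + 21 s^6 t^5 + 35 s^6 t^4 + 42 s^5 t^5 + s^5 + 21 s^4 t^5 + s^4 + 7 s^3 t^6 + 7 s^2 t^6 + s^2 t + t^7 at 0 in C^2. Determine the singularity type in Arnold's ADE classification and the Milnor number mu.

Type D8, Milnor number mu = 8.

The Hessian of f at 0 has rank 0. Corank 2; j^3 = s^2*t has shape L^2 M (L != M), so D-series; mu = 8 gives D_8.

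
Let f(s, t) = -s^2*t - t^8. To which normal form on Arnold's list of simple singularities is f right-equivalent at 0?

D_{9}

The Hessian of f at 0 has rank 0. Corank 2; j^3 = -s^2*t has shape L^2 M (L != M), so D-series; mu = 9 gives D_9.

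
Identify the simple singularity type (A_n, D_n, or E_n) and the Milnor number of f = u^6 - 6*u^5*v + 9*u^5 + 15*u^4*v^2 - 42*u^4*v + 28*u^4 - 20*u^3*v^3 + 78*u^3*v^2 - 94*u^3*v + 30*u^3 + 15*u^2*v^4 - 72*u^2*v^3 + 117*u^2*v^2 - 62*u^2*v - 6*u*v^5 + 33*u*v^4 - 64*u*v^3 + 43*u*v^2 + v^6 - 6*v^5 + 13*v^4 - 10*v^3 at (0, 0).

The Hessian of f at 0 is [[0, 0], [0, 0]] with rank 0, so corank 2. A Groebner basis of the Jacobian ideal J(f) in C{u,v} is {v^3, u^2 - 11*v^2/26, u*v - 17*v^2/26}; counting standard monomials gives mu = 4. Corank 2; j^3 = (3*u - 2*v)*(10*u^2 - 14*u*v + 5*v^2) splits into three distinct lines over C (the quadratic factor has nonzero discriminant), so D_4.

Type D_{4}, Milnor number mu = 4.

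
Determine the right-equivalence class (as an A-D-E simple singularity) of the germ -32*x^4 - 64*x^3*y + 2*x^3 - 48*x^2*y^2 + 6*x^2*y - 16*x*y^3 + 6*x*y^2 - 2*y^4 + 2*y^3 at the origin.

The Hessian of f at 0 has rank 0. Corank 2; j^3 = 2*(x + y)^3 is a perfect cube, so E-series; the 4-jet and mu = 6 give E_6.

E_{6}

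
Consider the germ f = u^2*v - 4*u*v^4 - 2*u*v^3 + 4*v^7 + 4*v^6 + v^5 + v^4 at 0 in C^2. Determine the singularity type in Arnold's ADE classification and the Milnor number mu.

The Hessian of f at 0 has rank 0. Corank 2; j^3 = u^2*v has shape L^2 M (L != M), so D-series; mu = 5 gives D_5.

Type D_{5}, Milnor number mu = 5.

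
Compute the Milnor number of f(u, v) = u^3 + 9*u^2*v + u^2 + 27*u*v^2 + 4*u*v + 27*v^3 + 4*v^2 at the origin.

The Hessian of f at 0 is [[2, 4], [4, 8]] with rank 1, so corank 1. A Groebner basis of the Jacobian ideal J(f) in C{u,v} is {v^2, u + 2*v}; counting standard monomials gives mu = 2. Corank 1: A-series; mu = 2 gives A_2.

2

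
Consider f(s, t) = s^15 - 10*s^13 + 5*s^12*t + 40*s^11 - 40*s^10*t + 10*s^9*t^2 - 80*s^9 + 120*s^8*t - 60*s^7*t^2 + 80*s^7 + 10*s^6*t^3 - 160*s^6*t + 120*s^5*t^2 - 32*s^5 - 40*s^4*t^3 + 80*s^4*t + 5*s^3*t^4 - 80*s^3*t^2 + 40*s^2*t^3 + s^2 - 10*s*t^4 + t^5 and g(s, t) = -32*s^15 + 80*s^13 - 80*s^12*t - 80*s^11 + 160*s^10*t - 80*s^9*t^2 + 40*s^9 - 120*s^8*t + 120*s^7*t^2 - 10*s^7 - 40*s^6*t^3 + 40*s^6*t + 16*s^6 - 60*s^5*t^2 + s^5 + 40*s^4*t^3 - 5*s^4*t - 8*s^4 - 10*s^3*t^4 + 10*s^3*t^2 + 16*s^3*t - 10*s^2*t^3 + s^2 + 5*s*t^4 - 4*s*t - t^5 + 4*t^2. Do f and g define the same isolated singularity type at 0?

Yes.

The Hessian of f at 0 has rank 1. Corank 1: A-series; mu = 4 gives A_4. The Hessian of g at 0 has rank 1. Corank 1: A-series; mu = 4 gives A_4. Both have type A_4, hence right-equivalent.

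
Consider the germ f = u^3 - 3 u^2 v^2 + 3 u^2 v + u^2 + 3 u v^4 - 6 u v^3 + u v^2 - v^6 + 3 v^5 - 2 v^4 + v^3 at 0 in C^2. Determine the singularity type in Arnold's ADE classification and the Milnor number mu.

Type A2, Milnor number mu = 2.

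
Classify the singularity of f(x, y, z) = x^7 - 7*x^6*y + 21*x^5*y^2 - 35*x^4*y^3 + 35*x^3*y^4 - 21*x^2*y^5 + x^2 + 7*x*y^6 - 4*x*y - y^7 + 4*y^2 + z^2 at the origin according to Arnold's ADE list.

A6

The Hessian of f at 0 has rank 2. Corank 1: A-series; mu = 6 gives A_6.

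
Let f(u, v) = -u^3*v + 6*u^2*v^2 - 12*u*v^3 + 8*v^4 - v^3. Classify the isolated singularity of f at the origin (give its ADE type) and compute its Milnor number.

Type E_7, Milnor number mu = 7.

The Hessian of f at 0 is [[0, 0], [0, 0]] with rank 0, so corank 2. A Groebner basis of the Jacobian ideal J(f) in C{u,v} is {u^3 - 12*u*v^2 + 3*v^2, u^2*v - 4*u*v^2, v^3}; counting standard monomials gives mu = 7. Corank 2; j^3 = -v^3 is a perfect cube, so E-series; the 4-jet and mu = 7 give E_7.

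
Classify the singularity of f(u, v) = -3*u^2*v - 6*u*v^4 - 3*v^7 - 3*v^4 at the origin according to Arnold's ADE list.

D_{5}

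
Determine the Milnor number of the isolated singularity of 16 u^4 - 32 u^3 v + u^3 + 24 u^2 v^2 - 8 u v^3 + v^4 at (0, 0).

The Hessian of f at 0 has rank 0. Corank 2; j^3 = u^3 is a perfect cube, so E-series; the 4-jet and mu = 6 give E_6.

6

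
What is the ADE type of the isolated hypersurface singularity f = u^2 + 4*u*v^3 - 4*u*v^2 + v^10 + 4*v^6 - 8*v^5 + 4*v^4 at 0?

A9

The Hessian of f at 0 is [[2, 0], [0, 0]] with rank 1, so corank 1. A Groebner basis of the Jacobian ideal J(f) in C{u,v} is {u^4 - 2*u^3/3 - 4*u^2*v - 20*u^2/3 + 56*u*v^2/3 + 16*u*v/3 + 16*u/3 - 32*v^2/3, u^3*v + u^3 + 4*u^2*v + 6*u^2 - 16*u*v^2 - 4*u*v - 4*u + 8*v^2, -u^3/6 + u^2*v^2 + u^2*v + 4*u^2/3 - 10*u*v^2/3 - 2*u*v/3 - 2*u/3 + 4*v^2/3, u/2 + v^3 - v^2}; counting standard monomials gives mu = 9. Corank 1: A-series; mu = 9 gives A_9.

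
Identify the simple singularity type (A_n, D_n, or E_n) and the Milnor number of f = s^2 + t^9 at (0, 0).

The Hessian of f at 0 is [[2, 0], [0, 0]] with rank 1, so corank 1. A Groebner basis of the Jacobian ideal J(f) in C{s,t} is {t^8, s}; counting standard monomials gives mu = 8. Corank 1: A-series; mu = 8 gives A_8.

Type A_8, Milnor number mu = 8.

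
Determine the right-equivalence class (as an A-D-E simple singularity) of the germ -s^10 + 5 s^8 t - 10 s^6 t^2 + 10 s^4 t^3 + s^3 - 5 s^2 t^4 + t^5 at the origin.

E_8

The Hessian of f at 0 has rank 0. Corank 2; j^3 = s^3 is a perfect cube, so E-series; the 5-jet and mu = 8 give E_8.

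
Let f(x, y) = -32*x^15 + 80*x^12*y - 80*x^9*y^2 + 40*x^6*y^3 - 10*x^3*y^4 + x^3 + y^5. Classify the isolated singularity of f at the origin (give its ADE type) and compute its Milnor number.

Type E_{8}, Milnor number mu = 8.

The Hessian of f at 0 is [[0, 0], [0, 0]] with rank 0, so corank 2. A Groebner basis of the Jacobian ideal J(f) in C{x,y} is {y^4, x^2}; counting standard monomials gives mu = 8. Corank 2; j^3 = x^3 is a perfect cube, so E-series; the 5-jet and mu = 8 give E_8.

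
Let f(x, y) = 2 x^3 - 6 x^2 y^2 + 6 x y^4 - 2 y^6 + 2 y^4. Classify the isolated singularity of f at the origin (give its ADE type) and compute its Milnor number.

Type E6, Milnor number mu = 6.

The Hessian of f at 0 is [[0, 0], [0, 0]] with rank 0, so corank 2. A Groebner basis of the Jacobian ideal J(f) in C{x,y} is {x^3, x^2*y, -x^2/2 + x*y^2, y^3}; counting standard monomials gives mu = 6. Corank 2; j^3 = 2*x^3 is a perfect cube, so E-series; the 4-jet and mu = 6 give E_6.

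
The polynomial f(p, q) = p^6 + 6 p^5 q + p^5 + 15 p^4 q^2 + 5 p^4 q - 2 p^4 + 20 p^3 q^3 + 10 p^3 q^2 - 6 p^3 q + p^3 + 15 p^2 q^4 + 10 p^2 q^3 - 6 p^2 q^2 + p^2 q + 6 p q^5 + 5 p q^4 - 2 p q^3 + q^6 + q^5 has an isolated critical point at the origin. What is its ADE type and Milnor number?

The Hessian of f at 0 is [[0, 0], [0, 0]] with rank 0, so corank 2. A Groebner basis of the Jacobian ideal J(f) in C{p,q} is {-11*p^2/15 - 2*p*q/15 + q^4 + 2*q^3/15, p^3, p^2*q + 2*p^2/15 - p*q/15 + q^3/15, -7*p^2/15 + p*q^2 - 4*p*q/15 + 4*q^3/15}; counting standard monomials gives mu = 7. Corank 2; j^3 = p^2*(p + q) has shape L^2 M (L != M), so D-series; mu = 7 gives D_7.

Type D_{7}, Milnor number mu = 7.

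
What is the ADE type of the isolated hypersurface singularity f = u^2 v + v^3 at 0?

The Hessian of f at 0 has rank 0. Corank 2; j^3 = v*(u^2 + v^2) splits into three distinct lines over C (the quadratic factor has nonzero discriminant), so D_4.

D_4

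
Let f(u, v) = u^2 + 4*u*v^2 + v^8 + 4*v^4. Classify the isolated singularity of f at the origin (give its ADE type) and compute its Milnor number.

The Hessian of f at 0 is [[2, 0], [0, 0]] with rank 1, so corank 1. A Groebner basis of the Jacobian ideal J(f) in C{u,v} is {u^4, u^3*v, u/2 + v^2}; counting standard monomials gives mu = 7. Corank 1: A-series; mu = 7 gives A_7.

Type A_7, Milnor number mu = 7.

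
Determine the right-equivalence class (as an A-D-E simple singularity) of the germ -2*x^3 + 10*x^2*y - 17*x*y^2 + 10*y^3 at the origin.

D_{4}

The Hessian of f at 0 has rank 0. Corank 2; j^3 = -(x - 2*y)*(2*x^2 - 6*x*y + 5*y^2) splits into three distinct lines over C (the quadratic factor has nonzero discriminant), so D_4.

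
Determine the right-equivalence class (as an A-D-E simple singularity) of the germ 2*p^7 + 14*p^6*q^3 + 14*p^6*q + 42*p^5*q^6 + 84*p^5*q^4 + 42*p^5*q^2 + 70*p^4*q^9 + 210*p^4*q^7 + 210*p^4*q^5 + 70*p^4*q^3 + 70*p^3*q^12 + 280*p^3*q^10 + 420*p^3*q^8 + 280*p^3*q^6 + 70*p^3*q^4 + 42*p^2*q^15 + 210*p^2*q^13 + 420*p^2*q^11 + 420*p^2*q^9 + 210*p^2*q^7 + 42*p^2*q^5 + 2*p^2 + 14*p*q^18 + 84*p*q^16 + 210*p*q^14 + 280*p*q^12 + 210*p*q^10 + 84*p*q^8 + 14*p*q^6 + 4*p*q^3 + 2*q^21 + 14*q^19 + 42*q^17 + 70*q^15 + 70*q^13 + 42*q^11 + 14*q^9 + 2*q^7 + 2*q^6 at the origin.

The Hessian of f at 0 is [[4, 0], [0, 0]] with rank 1, so corank 1. A Groebner basis of the Jacobian ideal J(f) in C{p,q} is {p + q^3, p^2}; counting standard monomials gives mu = 6. Corank 1: A-series; mu = 6 gives A_6.

A_{6}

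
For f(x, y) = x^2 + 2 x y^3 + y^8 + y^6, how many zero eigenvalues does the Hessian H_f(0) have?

1

Hessian at 0 has rank 1.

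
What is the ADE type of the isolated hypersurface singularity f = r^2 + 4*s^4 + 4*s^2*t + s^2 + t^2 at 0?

A_1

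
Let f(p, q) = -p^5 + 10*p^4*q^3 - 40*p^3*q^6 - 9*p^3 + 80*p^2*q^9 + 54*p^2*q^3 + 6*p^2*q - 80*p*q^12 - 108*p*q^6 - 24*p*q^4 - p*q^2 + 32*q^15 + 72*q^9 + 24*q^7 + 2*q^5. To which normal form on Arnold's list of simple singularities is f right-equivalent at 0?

D6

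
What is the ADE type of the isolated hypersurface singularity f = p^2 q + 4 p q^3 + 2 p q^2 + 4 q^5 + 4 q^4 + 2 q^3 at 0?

D_4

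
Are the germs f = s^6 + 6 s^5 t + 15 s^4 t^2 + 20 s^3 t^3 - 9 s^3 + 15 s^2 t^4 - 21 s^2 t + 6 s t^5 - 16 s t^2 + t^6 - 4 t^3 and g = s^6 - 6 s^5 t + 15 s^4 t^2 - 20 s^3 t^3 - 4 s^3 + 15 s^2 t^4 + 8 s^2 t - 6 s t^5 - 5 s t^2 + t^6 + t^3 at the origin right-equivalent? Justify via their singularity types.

Yes.

The Hessian of f at 0 has rank 0. Corank 2; j^3 = -(s + t)*(3*s + 2*t)^2 has shape L^2 M (L != M), so D-series; mu = 7 gives D_7. The Hessian of g at 0 has rank 0. Corank 2; j^3 = -(s - t)*(2*s - t)^2 has shape L^2 M (L != M), so D-series; mu = 7 gives D_7. Both have type D_7, hence right-equivalent.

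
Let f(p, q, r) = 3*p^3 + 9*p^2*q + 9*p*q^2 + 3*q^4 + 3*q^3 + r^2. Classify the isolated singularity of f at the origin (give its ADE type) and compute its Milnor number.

Type E6, Milnor number mu = 6.

The Hessian of f at 0 has rank 1. Corank 2; j^3 = 3*(p + q)^3 is a perfect cube, so E-series; the 4-jet and mu = 6 give E_6.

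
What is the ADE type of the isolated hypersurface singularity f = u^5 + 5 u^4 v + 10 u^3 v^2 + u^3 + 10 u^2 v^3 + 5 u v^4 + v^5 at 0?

The Hessian of f at 0 is [[0, 0], [0, 0]] with rank 0, so corank 2. A Groebner basis of the Jacobian ideal J(f) in C{u,v} is {v^5, u*v^3 + v^4/4, u^2}; counting standard monomials gives mu = 8. Corank 2; j^3 = u^3 is a perfect cube, so E-series; the 5-jet and mu = 8 give E_8.

E_{8}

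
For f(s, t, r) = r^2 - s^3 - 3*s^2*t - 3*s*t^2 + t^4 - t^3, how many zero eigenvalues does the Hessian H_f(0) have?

Hessian at 0 has rank 1.

2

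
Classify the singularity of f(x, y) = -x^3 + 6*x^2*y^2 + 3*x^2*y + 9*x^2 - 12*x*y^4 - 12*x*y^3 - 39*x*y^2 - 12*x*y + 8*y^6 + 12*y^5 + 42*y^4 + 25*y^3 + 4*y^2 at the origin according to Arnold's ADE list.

A_{2}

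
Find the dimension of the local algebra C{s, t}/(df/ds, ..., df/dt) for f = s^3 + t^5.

The Hessian of f at 0 is [[0, 0], [0, 0]] with rank 0, so corank 2. A Groebner basis of the Jacobian ideal J(f) in C{s,t} is {t^4, s^2}; counting standard monomials gives mu = 8. Corank 2; j^3 = s^3 is a perfect cube, so E-series; the 5-jet and mu = 8 give E_8.

8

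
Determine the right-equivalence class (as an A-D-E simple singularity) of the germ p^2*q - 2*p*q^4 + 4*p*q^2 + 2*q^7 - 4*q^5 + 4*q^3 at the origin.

The Hessian of f at 0 has rank 0. Corank 2; j^3 = q*(p + 2*q)^2 has shape L^2 M (L != M), so D-series; mu = 8 gives D_8.

D_8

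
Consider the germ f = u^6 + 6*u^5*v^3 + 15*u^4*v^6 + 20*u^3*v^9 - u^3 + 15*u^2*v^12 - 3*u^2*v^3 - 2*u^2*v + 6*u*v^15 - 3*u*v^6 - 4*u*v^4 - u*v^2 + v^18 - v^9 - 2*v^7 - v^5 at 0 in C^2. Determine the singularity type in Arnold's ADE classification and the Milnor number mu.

Type D7, Milnor number mu = 7.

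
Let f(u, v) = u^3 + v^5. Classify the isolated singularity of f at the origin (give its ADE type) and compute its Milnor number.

The Hessian of f at 0 has rank 0. Corank 2; j^3 = u^3 is a perfect cube, so E-series; the 5-jet and mu = 8 give E_8.

Type E_8, Milnor number mu = 8.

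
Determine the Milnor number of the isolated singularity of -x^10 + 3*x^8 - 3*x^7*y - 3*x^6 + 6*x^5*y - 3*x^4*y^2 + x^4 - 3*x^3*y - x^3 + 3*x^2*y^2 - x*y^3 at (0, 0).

The Hessian of f at 0 is [[0, 0], [0, 0]] with rank 0, so corank 2. A Groebner basis of the Jacobian ideal J(f) in C{x,y} is {3*x^2 + y^4 + y^3, x^3, x^2*y - x^2 - y^3/3, -2*x^2 + x*y^2 - 2*y^3/3}; counting standard monomials gives mu = 7. Corank 2; j^3 = -x^3 is a perfect cube, so E-series; the 4-jet and mu = 7 give E_7.

7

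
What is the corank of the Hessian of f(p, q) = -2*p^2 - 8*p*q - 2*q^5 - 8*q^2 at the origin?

1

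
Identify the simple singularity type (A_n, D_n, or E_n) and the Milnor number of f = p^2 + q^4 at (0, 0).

Type A_3, Milnor number mu = 3.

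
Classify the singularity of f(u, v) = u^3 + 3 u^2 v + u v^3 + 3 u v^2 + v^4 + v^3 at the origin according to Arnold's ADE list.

E_{7}

The Hessian of f at 0 has rank 0. Corank 2; j^3 = (u + v)^3 is a perfect cube, so E-series; the 4-jet and mu = 7 give E_7.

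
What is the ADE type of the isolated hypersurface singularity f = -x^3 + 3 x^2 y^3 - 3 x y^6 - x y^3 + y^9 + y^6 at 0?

E_7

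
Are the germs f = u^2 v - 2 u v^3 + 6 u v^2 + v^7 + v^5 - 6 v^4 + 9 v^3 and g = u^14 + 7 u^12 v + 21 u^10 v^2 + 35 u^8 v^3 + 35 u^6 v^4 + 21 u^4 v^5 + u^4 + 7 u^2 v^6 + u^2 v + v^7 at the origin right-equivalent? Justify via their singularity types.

The Hessian of f at 0 has rank 0. Corank 2; j^3 = v*(u + 3*v)^2 has shape L^2 M (L != M), so D-series; mu = 8 gives D_8. The Hessian of g at 0 has rank 0. Corank 2; j^3 = u^2*v has shape L^2 M (L != M), so D-series; mu = 8 gives D_8. Both have type D_8, hence right-equivalent.

Yes.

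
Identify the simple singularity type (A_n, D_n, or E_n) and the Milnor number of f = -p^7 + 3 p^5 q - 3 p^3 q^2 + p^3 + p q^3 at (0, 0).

The Hessian of f at 0 is [[0, 0], [0, 0]] with rank 0, so corank 2. A Groebner basis of the Jacobian ideal J(f) in C{p,q} is {p^3, p*q^2, 3*p^2 + q^3}; counting standard monomials gives mu = 7. Corank 2; j^3 = p^3 is a perfect cube, so E-series; the 4-jet and mu = 7 give E_7.

Type E7, Milnor number mu = 7.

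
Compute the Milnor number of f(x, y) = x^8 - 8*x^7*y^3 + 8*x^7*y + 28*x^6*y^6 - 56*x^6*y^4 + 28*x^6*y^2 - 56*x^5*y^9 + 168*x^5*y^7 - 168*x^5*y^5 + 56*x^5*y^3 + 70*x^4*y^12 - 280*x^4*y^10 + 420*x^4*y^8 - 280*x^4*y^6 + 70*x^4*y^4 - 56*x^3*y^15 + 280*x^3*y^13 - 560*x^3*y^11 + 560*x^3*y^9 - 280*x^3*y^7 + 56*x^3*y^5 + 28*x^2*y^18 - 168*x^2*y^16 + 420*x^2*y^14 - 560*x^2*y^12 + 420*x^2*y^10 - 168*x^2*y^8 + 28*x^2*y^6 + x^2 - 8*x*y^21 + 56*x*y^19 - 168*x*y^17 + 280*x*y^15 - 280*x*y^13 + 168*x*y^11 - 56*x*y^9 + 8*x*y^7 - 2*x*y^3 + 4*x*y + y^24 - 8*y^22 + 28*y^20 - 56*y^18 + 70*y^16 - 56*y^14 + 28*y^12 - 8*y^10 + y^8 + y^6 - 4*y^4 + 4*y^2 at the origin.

7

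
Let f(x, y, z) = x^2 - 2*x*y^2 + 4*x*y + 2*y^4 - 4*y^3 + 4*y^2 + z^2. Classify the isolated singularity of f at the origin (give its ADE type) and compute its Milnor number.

Type A_3, Milnor number mu = 3.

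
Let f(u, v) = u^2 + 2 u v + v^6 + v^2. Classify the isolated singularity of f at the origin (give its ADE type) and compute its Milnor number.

Type A5, Milnor number mu = 5.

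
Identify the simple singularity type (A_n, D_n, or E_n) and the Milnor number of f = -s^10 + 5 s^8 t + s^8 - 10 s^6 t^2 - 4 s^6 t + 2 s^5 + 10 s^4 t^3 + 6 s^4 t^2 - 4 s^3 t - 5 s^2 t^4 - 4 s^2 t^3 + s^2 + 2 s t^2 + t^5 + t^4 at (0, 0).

Type A4, Milnor number mu = 4.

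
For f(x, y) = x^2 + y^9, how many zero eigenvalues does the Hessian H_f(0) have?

1

Hessian at 0 has rank 1.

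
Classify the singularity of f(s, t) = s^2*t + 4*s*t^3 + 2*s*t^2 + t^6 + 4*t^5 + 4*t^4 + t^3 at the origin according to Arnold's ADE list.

The Hessian of f at 0 is [[0, 0], [0, 0]] with rank 0, so corank 2. A Groebner basis of the Jacobian ideal J(f) in C{s,t} is {s^3 - 2*s^2 - 7*s*t^2 - s*t + t^2, s^2*t + 2*s^2/3 + 10*s*t^2/3 + s*t/6 - t^2/2, s*t/2 + t^3 + t^2/2}; counting standard monomials gives mu = 7. Corank 2; j^3 = t*(s + t)^2 has shape L^2 M (L != M), so D-series; mu = 7 gives D_7.

D_{7}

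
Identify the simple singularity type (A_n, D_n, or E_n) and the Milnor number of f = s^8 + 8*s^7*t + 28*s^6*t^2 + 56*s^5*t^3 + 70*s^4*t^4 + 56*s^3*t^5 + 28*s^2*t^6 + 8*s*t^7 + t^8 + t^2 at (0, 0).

Type A_7, Milnor number mu = 7.

The Hessian of f at 0 is [[0, 0], [0, 2]] with rank 1, so corank 1. A Groebner basis of the Jacobian ideal J(f) in C{s,t} is {s^7, t}; counting standard monomials gives mu = 7. Corank 1: A-series; mu = 7 gives A_7.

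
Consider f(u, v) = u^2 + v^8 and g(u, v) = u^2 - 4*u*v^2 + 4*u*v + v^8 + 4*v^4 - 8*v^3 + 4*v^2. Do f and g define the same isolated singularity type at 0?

The Hessian of f at 0 has rank 1. Corank 1: A-series; mu = 7 gives A_7. The Hessian of g at 0 has rank 1. Corank 1: A-series; mu = 7 gives A_7. Both have type A_7, hence right-equivalent.

Yes.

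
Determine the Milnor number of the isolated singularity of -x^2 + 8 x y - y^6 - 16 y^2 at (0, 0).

5

The Hessian of f at 0 is [[-2, 8], [8, -32]] with rank 1, so corank 1. A Groebner basis of the Jacobian ideal J(f) in C{x,y} is {y^5, x - 4*y}; counting standard monomials gives mu = 5. Corank 1: A-series; mu = 5 gives A_5.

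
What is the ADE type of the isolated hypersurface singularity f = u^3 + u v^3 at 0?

The Hessian of f at 0 is [[0, 0], [0, 0]] with rank 0, so corank 2. A Groebner basis of the Jacobian ideal J(f) in C{u,v} is {u^3, u*v^2, 3*u^2 + v^3}; counting standard monomials gives mu = 7. Corank 2; j^3 = u^3 is a perfect cube, so E-series; the 4-jet and mu = 7 give E_7.

E_7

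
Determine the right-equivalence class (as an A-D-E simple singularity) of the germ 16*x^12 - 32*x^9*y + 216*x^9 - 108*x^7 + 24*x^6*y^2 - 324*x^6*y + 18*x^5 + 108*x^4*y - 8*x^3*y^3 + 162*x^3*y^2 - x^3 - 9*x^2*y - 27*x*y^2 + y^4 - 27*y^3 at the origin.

The Hessian of f at 0 has rank 0. Corank 2; j^3 = -(x + 3*y)^3 is a perfect cube, so E-series; the 4-jet and mu = 6 give E_6.

E_6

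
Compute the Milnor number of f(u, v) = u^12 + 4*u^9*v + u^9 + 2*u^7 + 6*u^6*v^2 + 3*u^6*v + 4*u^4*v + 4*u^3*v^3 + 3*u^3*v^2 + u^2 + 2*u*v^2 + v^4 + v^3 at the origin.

The Hessian of f at 0 has rank 1. Corank 1: A-series; mu = 2 gives A_2.

2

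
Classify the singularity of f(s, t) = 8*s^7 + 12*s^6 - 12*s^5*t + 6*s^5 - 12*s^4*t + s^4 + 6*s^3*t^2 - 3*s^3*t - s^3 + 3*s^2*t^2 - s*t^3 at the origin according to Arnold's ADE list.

The Hessian of f at 0 has rank 0. Corank 2; j^3 = -s^3 is a perfect cube, so E-series; the 4-jet and mu = 7 give E_7.

E_{7}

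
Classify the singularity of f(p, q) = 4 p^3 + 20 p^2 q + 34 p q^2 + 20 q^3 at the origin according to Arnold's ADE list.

D4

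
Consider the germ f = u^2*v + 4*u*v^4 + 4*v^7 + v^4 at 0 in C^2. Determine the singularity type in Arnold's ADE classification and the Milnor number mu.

The Hessian of f at 0 has rank 0. Corank 2; j^3 = u^2*v has shape L^2 M (L != M), so D-series; mu = 5 gives D_5.

Type D5, Milnor number mu = 5.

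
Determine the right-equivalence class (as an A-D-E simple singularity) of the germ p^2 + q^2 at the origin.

A_1

The Hessian of f at 0 has rank 2. Corank 0: nondegenerate Morse point, so A_1.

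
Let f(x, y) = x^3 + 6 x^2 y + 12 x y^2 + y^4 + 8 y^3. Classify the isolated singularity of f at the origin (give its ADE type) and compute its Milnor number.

The Hessian of f at 0 has rank 0. Corank 2; j^3 = (x + 2*y)^3 is a perfect cube, so E-series; the 4-jet and mu = 6 give E_6.

Type E_{6}, Milnor number mu = 6.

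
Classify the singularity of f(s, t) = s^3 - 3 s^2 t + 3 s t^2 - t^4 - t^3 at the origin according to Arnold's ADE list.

E_{6}

The Hessian of f at 0 has rank 0. Corank 2; j^3 = (s - t)^3 is a perfect cube, so E-series; the 4-jet and mu = 6 give E_6.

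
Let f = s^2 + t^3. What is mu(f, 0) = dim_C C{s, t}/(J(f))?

2

The Hessian of f at 0 has rank 1. Corank 1: A-series; mu = 2 gives A_2.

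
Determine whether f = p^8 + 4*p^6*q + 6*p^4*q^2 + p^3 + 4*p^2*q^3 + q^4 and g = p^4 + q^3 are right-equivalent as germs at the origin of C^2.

Yes.

The Hessian of f at 0 has rank 0. Corank 2; j^3 = p^3 is a perfect cube, so E-series; the 4-jet and mu = 6 give E_6. The Hessian of g at 0 has rank 0. Corank 2; j^3 = q^3 is a perfect cube, so E-series; the 4-jet and mu = 6 give E_6. Both have type E_6, hence right-equivalent.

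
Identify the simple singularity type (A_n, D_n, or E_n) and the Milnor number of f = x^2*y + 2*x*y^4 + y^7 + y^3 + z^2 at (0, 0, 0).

The Hessian of f at 0 is [[0, 0, 0], [0, 0, 0], [0, 0, 2]] with rank 1, so corank 2. A Groebner basis of the Jacobian ideal J(f) in C{x,y,z} is {y^3, x^2 + 3*y^2, x*y, z}; counting standard monomials gives mu = 4. Corank 2; j^3 = y*(x^2 + y^2) splits into three distinct lines over C (the quadratic factor has nonzero discriminant), so D_4.

Type D4, Milnor number mu = 4.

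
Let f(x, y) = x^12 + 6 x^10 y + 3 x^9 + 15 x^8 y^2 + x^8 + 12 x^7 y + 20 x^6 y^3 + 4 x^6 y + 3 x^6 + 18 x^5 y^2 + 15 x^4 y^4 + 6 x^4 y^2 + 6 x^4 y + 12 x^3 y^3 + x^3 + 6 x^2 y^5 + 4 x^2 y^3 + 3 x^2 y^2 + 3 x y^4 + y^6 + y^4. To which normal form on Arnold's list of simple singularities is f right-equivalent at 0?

The Hessian of f at 0 is [[0, 0], [0, 0]] with rank 0, so corank 2. A Groebner basis of the Jacobian ideal J(f) in C{x,y} is {x^3, x^2*y, x^2/2 + x*y^2, y^3}; counting standard monomials gives mu = 6. Corank 2; j^3 = x^3 is a perfect cube, so E-series; the 4-jet and mu = 6 give E_6.

E_6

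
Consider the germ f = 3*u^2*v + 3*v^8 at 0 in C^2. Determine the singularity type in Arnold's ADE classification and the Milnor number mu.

The Hessian of f at 0 has rank 0. Corank 2; j^3 = 3*u^2*v has shape L^2 M (L != M), so D-series; mu = 9 gives D_9.

Type D9, Milnor number mu = 9.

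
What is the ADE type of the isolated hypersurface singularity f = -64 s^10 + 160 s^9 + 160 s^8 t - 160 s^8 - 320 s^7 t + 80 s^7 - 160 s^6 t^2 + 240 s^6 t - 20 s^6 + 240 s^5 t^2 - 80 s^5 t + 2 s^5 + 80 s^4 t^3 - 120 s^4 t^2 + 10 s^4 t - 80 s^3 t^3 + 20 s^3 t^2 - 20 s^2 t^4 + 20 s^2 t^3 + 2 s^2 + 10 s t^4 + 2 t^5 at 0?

A_4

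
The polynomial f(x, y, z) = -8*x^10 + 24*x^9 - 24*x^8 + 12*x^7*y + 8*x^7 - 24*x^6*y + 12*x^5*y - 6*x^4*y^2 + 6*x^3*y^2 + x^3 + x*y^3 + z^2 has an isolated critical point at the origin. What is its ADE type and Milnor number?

The Hessian of f at 0 is [[0, 0, 0], [0, 0, 0], [0, 0, 2]] with rank 1, so corank 2. A Groebner basis of the Jacobian ideal J(f) in C{x,y,z} is {x^3, x*y^2, 3*x^2 + y^3, z}; counting standard monomials gives mu = 7. Corank 2; j^3 = x^3 is a perfect cube, so E-series; the 4-jet and mu = 7 give E_7.

Type E_7, Milnor number mu = 7.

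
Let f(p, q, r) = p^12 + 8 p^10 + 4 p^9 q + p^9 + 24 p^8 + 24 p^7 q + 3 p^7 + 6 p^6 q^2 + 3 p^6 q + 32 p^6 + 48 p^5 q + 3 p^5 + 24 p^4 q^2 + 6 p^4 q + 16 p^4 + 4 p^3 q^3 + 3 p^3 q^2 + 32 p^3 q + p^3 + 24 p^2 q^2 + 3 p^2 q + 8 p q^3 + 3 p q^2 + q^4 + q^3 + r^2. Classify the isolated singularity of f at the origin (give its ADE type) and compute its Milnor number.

Type E_{6}, Milnor number mu = 6.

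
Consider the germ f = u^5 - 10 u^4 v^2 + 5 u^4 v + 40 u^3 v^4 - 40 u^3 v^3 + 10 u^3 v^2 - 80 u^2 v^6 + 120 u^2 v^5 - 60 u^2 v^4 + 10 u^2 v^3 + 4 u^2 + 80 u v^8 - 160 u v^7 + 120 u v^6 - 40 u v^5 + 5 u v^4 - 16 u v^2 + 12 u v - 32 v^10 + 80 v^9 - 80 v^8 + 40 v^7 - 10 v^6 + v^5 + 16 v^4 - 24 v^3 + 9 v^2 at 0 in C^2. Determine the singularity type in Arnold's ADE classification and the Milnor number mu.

The Hessian of f at 0 has rank 1. Corank 1: A-series; mu = 4 gives A_4.

Type A_{4}, Milnor number mu = 4.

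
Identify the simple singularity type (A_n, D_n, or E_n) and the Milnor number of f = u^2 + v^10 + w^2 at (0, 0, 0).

Type A_{9}, Milnor number mu = 9.

The Hessian of f at 0 has rank 2. Corank 1: A-series; mu = 9 gives A_9.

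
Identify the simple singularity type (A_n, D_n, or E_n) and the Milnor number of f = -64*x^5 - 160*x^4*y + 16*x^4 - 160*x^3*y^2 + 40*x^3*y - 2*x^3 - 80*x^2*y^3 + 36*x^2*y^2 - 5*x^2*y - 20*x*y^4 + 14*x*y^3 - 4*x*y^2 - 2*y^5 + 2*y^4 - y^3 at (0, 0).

Type D_6, Milnor number mu = 6.

The Hessian of f at 0 has rank 0. Corank 2; j^3 = -(x + y)^2*(2*x + y) has shape L^2 M (L != M), so D-series; mu = 6 gives D_6.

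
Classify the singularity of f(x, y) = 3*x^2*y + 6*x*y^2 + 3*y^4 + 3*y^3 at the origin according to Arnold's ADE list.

The Hessian of f at 0 is [[0, 0], [0, 0]] with rank 0, so corank 2. A Groebner basis of the Jacobian ideal J(f) in C{x,y} is {x^3 - x^2/4 + y^2/4, x^2/4 + y^3 - y^2/4, x*y + y^2}; counting standard monomials gives mu = 5. Corank 2; j^3 = 3*y*(x + y)^2 has shape L^2 M (L != M), so D-series; mu = 5 gives D_5.

D5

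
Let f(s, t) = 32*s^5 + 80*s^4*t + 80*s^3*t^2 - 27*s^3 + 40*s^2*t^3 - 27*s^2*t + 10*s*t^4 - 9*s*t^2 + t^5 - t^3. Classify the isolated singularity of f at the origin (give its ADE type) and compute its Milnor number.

Type E_{8}, Milnor number mu = 8.

The Hessian of f at 0 is [[0, 0], [0, 0]] with rank 0, so corank 2. A Groebner basis of the Jacobian ideal J(f) in C{s,t} is {t^5, s*t^3 + 3*t^4/8, s^2 + 2*s*t/3 + t^2/9}; counting standard monomials gives mu = 8. Corank 2; j^3 = -(3*s + t)^3 is a perfect cube, so E-series; the 5-jet and mu = 8 give E_8.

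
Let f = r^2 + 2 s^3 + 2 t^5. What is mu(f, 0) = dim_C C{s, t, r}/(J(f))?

The Hessian of f at 0 is [[0, 0, 0], [0, 0, 0], [0, 0, 2]] with rank 1, so corank 2. A Groebner basis of the Jacobian ideal J(f) in C{s,t,r} is {t^4, s^2, r}; counting standard monomials gives mu = 8. Corank 2; j^3 = 2*s^3 is a perfect cube, so E-series; the 5-jet and mu = 8 give E_8.

8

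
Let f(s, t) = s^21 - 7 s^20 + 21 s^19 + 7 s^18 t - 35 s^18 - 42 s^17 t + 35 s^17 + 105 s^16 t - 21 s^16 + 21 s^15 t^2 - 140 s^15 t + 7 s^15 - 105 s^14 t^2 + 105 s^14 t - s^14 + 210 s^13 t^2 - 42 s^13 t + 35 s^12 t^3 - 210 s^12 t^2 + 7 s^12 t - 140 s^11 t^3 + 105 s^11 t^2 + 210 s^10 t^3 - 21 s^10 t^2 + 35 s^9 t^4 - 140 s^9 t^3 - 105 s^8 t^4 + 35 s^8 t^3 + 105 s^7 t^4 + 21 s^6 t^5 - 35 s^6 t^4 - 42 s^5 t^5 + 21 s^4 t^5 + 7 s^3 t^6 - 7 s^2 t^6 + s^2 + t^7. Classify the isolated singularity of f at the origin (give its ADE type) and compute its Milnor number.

Type A_{6}, Milnor number mu = 6.

The Hessian of f at 0 has rank 1. Corank 1: A-series; mu = 6 gives A_6.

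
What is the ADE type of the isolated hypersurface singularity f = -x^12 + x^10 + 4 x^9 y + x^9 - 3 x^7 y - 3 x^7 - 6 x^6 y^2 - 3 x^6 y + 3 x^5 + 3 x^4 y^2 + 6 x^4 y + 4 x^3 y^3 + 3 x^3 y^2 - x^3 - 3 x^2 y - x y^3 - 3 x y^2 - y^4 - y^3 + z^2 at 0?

The Hessian of f at 0 is [[0, 0, 0], [0, 0, 0], [0, 0, 2]] with rank 1, so corank 2. A Groebner basis of the Jacobian ideal J(f) in C{x,y,z} is {x^3 + 3*x^2*y + 6*x^2 + 12*x*y + 6*y^2, -3*x^2 + x*y^2 - 6*x*y - 3*y^2, 3*x^2 + 6*x*y + y^3 + 3*y^2, z}; counting standard monomials gives mu = 7. Corank 2; j^3 = -(x + y)^3 is a perfect cube, so E-series; the 4-jet and mu = 7 give E_7.

E7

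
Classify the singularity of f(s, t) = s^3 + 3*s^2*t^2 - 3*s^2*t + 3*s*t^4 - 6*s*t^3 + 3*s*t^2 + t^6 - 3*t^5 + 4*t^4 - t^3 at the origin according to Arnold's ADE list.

The Hessian of f at 0 has rank 0. Corank 2; j^3 = (s - t)^3 is a perfect cube, so E-series; the 4-jet and mu = 6 give E_6.

E_6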